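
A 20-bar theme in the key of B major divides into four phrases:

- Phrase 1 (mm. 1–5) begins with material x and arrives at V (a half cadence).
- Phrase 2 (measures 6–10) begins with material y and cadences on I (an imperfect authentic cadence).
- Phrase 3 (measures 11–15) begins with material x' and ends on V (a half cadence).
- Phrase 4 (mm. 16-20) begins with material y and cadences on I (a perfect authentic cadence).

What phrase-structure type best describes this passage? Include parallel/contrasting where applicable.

parallel double period

Four phrases in two halves: the first half (mm. 1–10) ends with an imperfect authentic cadence, the second (measures 11–20) with a perfect authentic cadence — a large antecedent–consequent pair, i.e. a double period.
Phrase 3 begins with the same material as phrase 1, making it parallel.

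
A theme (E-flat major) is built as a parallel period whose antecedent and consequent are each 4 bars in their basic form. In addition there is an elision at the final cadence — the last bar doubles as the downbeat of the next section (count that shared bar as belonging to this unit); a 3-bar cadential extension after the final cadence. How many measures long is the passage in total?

Basic parallel period: 4 + 4 = 8 bars.
8 (basic form) + 3 (cadential extension) = 11.
The elision shares a bar with the next section but does not change this unit's count.

11 measures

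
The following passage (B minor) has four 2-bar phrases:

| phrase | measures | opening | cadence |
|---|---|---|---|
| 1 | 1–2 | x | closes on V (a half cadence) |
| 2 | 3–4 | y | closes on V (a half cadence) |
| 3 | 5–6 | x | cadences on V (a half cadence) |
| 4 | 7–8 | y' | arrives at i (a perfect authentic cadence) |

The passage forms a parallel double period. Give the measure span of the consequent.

In a double period the first pair of phrases (ending half cadence) is the large antecedent and the second pair (ending perfect authentic cadence) is the large consequent; the consequent is measures 5–8.

measures 5–8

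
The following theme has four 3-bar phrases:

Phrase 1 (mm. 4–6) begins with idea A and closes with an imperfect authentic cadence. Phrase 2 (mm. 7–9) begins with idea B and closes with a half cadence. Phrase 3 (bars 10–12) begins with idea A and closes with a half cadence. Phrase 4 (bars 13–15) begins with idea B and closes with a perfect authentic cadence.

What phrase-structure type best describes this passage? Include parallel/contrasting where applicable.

parallel double period

Four phrases in two halves: the first half (mm. 4-9) ends with a half cadence, the second (bars 10–15) with a perfect authentic cadence — a large antecedent–consequent pair, i.e. a double period.
Phrase 3 begins with the same material as phrase 1, making it parallel.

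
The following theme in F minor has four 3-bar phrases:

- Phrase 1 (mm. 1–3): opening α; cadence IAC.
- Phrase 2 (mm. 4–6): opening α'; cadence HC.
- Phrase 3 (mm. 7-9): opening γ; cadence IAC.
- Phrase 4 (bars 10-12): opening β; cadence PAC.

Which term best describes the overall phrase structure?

contrasting double period

Four phrases in two halves: the first half (mm. 1-6) ends with a half cadence, the second (measures 7-12) with a perfect authentic cadence — a large antecedent–consequent pair, i.e. a double period.
Phrase 3 begins with different material from phrase 1, making it contrasting.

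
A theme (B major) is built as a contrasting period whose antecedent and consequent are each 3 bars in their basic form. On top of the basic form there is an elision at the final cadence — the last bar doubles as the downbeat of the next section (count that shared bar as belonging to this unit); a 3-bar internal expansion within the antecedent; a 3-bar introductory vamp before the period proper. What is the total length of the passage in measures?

12 measures

Basic contrasting period: 3 + 3 = 6 bars.
6 (basic form) + 3 (internal expansion) + 3 (introduction) = 12.
The elision shares a bar with the next section but does not change this unit's count.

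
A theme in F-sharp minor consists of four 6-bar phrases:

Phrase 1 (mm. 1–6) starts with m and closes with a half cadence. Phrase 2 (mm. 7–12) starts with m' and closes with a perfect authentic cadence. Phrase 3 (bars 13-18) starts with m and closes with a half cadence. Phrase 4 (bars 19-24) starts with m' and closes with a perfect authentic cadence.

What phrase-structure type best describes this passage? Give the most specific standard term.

The cadence pattern HC–PAC–HC–PAC is weak–strong twice, and phrases 3–4 restate phrases 1–2: a period heard twice, not a double period (which would end weakly at phrase 2).

repeated period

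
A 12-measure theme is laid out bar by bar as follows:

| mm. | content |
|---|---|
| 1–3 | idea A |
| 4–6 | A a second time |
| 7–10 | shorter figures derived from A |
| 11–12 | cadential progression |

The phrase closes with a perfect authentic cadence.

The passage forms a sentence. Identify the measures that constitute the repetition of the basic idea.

measures 4–6

The presentation of a sentence is the basic idea (mm. 1–3) plus its repetition (mm. 4–6); the repetition of the basic idea is therefore mm. 4-6.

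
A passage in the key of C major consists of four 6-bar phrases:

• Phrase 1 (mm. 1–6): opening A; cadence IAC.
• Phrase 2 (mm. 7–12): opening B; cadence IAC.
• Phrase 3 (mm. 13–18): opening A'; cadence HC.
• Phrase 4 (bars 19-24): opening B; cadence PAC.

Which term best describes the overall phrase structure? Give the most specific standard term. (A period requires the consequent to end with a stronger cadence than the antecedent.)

Four phrases in two halves: the first half (mm. 1–12) ends with an imperfect authentic cadence, the second (mm. 13–24) with a perfect authentic cadence — a large antecedent–consequent pair, i.e. a double period.
Phrase 3 begins with the same material as phrase 1, making it parallel.

parallel double period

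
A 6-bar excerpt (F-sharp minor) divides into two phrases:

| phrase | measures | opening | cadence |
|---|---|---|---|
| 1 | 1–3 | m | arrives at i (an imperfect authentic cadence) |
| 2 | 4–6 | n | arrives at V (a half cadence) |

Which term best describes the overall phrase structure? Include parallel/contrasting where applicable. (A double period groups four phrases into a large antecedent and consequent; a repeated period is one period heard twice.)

The second phrase closes with a half cadence, which is not stronger than the first phrase's imperfect authentic cadence; without a weak→strong cadential pair there is no antecedent–consequent relationship, so this is a phrase group rather than a period.

phrase group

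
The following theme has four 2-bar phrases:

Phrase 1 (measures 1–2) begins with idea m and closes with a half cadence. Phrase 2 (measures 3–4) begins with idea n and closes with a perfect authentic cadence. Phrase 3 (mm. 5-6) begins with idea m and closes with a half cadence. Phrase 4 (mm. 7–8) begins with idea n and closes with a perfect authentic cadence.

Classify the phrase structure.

The cadence pattern HC–PAC–HC–PAC is weak–strong twice, and phrases 3–4 restate phrases 1–2: a period heard twice, not a double period (which would end weakly at phrase 2).

repeated period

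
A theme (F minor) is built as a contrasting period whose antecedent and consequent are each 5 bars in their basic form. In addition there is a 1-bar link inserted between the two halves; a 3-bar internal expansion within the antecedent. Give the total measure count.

14 measures

Basic contrasting period: 5 + 5 = 10 bars.
10 (basic form) + 1 (link) + 3 (internal expansion) = 14.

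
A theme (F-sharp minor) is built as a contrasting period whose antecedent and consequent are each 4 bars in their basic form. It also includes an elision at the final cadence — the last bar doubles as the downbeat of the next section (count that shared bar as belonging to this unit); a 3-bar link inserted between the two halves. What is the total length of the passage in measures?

Basic contrasting period: 4 + 4 = 8 bars.
8 (basic form) + 3 (link) = 11.
The elision shares a bar with the next section but does not change this unit's count.

11 measures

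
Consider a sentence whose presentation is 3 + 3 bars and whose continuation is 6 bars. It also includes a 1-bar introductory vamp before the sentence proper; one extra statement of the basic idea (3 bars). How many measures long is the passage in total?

Basic sentence: 3 + 3 + 6 = 12 bars.
12 (basic form) + 1 (introduction) + 3 (extra statement) = 16.

16 measures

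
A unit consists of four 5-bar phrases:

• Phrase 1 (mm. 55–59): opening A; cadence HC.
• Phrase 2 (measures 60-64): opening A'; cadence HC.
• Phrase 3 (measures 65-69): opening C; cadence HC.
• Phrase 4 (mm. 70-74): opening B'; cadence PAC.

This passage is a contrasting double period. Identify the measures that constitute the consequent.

measures 65–74

In a double period the four phrases pair into a large antecedent (phrases 1–2, ending half cadence) and a large consequent (phrases 3–4, ending perfect authentic cadence). The consequent spans mm. 65-74.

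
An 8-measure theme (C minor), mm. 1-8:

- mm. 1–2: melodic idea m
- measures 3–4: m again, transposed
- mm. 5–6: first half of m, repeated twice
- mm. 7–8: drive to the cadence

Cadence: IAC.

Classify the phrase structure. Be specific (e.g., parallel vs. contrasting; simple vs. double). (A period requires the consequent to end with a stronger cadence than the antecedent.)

Basic idea (mm. 1–2) + its repetition (bars 3–4) form the presentation; fragmentation and cadence (mm. 5-8) form the continuation — the 8-bar whole is a sentence.

sentence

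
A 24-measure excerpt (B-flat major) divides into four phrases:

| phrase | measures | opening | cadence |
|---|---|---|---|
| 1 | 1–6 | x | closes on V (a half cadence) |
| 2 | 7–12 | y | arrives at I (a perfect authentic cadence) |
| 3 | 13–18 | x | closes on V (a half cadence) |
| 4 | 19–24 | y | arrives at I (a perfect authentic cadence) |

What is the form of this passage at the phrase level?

The cadence pattern HC–PAC–HC–PAC is weak–strong twice, and phrases 3–4 restate phrases 1–2: a period heard twice, not a double period (which would end weakly at phrase 2).

repeated period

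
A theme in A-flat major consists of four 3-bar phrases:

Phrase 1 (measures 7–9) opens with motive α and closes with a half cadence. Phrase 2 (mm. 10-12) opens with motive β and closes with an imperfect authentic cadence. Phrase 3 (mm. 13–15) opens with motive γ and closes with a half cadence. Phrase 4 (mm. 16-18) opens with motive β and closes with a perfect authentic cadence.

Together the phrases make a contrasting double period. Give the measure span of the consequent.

measures 13–18

In a double period the first pair of phrases (ending imperfect authentic cadence) is the large antecedent and the second pair (ending perfect authentic cadence) is the large consequent; the consequent is measures 13–18.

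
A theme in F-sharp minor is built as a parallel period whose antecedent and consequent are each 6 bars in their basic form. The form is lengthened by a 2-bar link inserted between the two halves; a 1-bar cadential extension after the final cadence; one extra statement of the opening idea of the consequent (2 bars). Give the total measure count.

Basic parallel period: 6 + 6 = 12 bars.
12 (basic form) + 2 (link) + 1 (cadential extension) + 2 (extra statement) = 17.

17 measures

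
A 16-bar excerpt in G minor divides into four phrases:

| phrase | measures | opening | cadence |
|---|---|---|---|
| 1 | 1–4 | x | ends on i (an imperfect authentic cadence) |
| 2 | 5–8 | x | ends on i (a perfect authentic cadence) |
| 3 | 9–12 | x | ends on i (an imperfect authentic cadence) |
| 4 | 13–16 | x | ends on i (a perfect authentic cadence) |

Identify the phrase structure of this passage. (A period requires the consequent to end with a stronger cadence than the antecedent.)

The cadence pattern IAC–PAC–IAC–PAC is weak–strong twice, and phrases 3–4 restate phrases 1–2: a period heard twice, not a double period (which would end weakly at phrase 2).

repeated period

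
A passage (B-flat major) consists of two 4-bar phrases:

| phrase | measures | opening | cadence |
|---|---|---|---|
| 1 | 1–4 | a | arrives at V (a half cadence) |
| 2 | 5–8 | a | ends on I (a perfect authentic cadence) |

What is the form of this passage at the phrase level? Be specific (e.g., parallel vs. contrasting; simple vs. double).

parallel period

Phrase 1 ends with a half cadence (weaker) and phrase 2 with a perfect authentic cadence (stronger): antecedent + consequent = a period.
The two phrases open with the same material (a / a), so the period is parallel.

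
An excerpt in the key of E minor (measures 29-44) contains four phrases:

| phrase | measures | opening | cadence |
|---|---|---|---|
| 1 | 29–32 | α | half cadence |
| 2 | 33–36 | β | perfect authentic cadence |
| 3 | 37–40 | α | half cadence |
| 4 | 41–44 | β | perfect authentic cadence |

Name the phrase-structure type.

The cadence pattern HC–PAC–HC–PAC is weak–strong twice, and phrases 3–4 restate phrases 1–2: a period heard twice, not a double period (which would end weakly at phrase 2).

repeated period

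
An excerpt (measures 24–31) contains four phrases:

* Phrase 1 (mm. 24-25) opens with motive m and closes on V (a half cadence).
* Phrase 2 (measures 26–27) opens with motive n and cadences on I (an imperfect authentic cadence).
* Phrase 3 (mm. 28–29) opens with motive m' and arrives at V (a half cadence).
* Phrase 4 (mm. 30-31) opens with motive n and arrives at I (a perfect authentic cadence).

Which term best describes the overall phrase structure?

parallel double period

Four phrases in two halves: the first half (bars 24–27) ends with an imperfect authentic cadence, the second (mm. 28–31) with a perfect authentic cadence — a large antecedent–consequent pair, i.e. a double period.
Phrase 3 begins with the same material as phrase 1, making it parallel.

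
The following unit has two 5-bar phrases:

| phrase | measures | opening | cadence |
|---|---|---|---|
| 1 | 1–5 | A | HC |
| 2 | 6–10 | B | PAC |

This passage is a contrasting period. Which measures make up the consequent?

The antecedent is the phrase ending with the weaker cadence (half cadence, phrase 1) and the consequent the one ending more conclusively (perfect authentic cadence, phrase 2); the consequent is mm. 6–10.

measures 6–10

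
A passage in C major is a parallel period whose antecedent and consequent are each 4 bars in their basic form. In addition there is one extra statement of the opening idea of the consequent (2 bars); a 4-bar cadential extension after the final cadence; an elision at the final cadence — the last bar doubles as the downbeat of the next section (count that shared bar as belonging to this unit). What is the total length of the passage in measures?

Basic parallel period: 4 + 4 = 8 bars.
8 (basic form) + 2 (extra statement) + 4 (cadential extension) = 14.
The elision shares a bar with the next section but does not change this unit's count.

14 measures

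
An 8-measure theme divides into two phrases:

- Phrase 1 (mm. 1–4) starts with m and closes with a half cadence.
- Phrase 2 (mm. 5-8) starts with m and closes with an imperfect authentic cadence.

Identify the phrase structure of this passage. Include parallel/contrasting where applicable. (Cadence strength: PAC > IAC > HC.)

Phrase 1 ends with a half cadence (weaker) and phrase 2 with an imperfect authentic cadence (stronger): antecedent + consequent = a period.
The two phrases open with the same material (m / m), so the period is parallel.

parallel period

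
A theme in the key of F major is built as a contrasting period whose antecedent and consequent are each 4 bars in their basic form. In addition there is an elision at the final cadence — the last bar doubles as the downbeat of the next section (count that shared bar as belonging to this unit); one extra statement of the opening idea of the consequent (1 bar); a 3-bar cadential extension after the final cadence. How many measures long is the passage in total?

12 measures

Basic contrasting period: 4 + 4 = 8 bars.
8 (basic form) + 1 (extra statement) + 3 (cadential extension) = 12.
The elision shares a bar with the next section but does not change this unit's count.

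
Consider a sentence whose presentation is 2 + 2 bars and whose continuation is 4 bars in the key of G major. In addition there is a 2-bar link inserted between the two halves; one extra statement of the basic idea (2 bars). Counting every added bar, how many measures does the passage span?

12 measures

Basic sentence: 2 + 2 + 4 = 8 bars.
8 (basic form) + 2 (link) + 2 (extra statement) = 12.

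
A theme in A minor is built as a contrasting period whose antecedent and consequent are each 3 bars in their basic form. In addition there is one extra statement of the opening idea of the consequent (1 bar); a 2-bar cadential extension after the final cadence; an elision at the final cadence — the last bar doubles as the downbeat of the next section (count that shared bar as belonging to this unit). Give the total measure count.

Basic contrasting period: 3 + 3 = 6 bars.
6 (basic form) + 1 (extra statement) + 2 (cadential extension) = 9.
The elision shares a bar with the next section but does not change this unit's count.

9 measures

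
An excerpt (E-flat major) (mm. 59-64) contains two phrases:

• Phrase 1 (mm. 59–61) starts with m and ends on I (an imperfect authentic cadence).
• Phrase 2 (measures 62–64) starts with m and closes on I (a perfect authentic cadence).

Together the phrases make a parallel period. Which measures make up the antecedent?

measures 59–61

The phrase ending with the weaker cadence (imperfect authentic cadence) is the antecedent; the one ending more conclusively (perfect authentic cadence) is the consequent. The antecedent is measures 59–61.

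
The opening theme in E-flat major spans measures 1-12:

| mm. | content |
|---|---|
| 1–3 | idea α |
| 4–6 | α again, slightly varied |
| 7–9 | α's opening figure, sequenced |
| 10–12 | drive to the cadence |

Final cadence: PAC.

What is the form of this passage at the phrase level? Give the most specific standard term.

sentence

Basic idea (mm. 1–3) + its repetition (measures 4–6) form the presentation; fragmentation and cadence (mm. 7-12) form the continuation — the 12-bar whole is a sentence.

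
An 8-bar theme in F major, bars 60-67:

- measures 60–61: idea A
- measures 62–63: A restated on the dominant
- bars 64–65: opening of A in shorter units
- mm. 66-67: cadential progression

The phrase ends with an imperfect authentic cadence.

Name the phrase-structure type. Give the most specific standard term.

sentence

Basic idea (mm. 60-61) + its repetition (bars 62–63) form the presentation; fragmentation and cadence (mm. 64-67) form the continuation — the 8-bar whole is a sentence.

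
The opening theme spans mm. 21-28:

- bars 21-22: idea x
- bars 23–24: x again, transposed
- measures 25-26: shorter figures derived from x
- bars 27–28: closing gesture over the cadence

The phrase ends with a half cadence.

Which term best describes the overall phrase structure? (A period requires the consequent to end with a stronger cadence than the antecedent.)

Basic idea (mm. 21–22) + its repetition (mm. 23–24) form the presentation; fragmentation and cadence (measures 25-28) form the continuation — the 8-bar whole is a sentence.

sentence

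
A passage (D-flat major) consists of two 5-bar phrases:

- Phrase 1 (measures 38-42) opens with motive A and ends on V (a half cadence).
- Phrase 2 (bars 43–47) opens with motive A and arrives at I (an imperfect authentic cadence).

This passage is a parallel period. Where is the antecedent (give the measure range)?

The antecedent is the phrase ending with the weaker cadence (half cadence, phrase 1) and the consequent the one ending more conclusively (imperfect authentic cadence, phrase 2); the antecedent is mm. 38–42.

measures 38–42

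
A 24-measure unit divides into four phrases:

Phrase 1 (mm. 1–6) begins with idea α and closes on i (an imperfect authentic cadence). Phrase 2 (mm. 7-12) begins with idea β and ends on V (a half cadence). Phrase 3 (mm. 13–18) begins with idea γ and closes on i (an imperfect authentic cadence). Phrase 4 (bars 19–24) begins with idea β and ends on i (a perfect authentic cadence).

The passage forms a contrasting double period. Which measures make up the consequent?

measures 13–24

In a double period the four phrases pair into a large antecedent (phrases 1–2, ending half cadence) and a large consequent (phrases 3–4, ending perfect authentic cadence). The consequent spans mm. 13–24.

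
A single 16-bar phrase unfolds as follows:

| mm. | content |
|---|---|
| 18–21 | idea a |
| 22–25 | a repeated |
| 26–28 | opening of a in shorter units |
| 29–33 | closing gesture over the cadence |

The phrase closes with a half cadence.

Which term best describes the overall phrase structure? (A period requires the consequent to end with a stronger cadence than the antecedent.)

Basic idea (mm. 18–21) + its repetition (mm. 22-25) form the presentation; fragmentation and cadence (measures 26-33) form the continuation — the 16-bar whole is a sentence.

sentence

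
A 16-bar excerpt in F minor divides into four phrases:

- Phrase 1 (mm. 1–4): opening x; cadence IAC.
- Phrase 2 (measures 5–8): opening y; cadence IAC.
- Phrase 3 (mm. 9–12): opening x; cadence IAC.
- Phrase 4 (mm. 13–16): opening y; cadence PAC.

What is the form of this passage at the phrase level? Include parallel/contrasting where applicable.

parallel double period

Four phrases in two halves: the first half (mm. 1–8) ends with an imperfect authentic cadence, the second (measures 9-16) with a perfect authentic cadence — a large antecedent–consequent pair, i.e. a double period.
Phrase 3 begins with the same material as phrase 1, making it parallel.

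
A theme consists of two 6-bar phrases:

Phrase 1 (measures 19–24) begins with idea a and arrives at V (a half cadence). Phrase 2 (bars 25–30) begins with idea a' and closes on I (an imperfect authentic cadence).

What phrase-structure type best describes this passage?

parallel period

Phrase 1 ends with a half cadence (weaker) and phrase 2 with an imperfect authentic cadence (stronger): antecedent + consequent = a period.
The two phrases open with the same material (a / a'), so the period is parallel.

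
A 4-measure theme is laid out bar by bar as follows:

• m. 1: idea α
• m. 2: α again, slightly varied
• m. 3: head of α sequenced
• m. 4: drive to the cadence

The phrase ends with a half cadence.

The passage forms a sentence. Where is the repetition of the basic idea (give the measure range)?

measures 2–2

The presentation of a sentence is the basic idea (m. 1) plus its repetition (measure 2); the repetition of the basic idea is therefore measure 2.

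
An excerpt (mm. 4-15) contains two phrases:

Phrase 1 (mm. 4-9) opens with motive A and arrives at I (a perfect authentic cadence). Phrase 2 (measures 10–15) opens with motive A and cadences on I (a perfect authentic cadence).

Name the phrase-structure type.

repeated phrase

Both phrases have the same opening (A) and the same cadence (perfect authentic cadence): the second is a restatement, not a consequent, so this is a repeated phrase rather than a period.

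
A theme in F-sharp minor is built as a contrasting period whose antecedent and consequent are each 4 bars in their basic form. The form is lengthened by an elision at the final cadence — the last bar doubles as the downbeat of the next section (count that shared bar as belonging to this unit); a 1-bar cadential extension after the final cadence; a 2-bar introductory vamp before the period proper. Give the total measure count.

11 measures

Basic contrasting period: 4 + 4 = 8 bars.
8 (basic form) + 1 (cadential extension) + 2 (introduction) = 11.
The elision shares a bar with the next section but does not change this unit's count.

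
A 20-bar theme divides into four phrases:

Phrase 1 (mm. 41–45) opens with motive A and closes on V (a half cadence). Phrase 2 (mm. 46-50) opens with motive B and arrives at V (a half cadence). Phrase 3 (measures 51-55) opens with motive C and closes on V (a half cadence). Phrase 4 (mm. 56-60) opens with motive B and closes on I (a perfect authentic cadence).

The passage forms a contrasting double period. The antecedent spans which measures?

In a double period the four phrases pair into a large antecedent (phrases 1–2, ending half cadence) and a large consequent (phrases 3–4, ending perfect authentic cadence). The antecedent spans measures 41–50.

measures 41–50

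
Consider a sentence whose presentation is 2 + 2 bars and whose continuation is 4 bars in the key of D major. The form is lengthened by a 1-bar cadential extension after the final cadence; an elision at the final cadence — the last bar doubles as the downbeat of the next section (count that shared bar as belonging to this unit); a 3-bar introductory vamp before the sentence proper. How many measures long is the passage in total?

Basic sentence: 2 + 2 + 4 = 8 bars.
8 (basic form) + 1 (cadential extension) + 3 (introduction) = 12.
The elision shares a bar with the next section but does not change this unit's count.

12 measures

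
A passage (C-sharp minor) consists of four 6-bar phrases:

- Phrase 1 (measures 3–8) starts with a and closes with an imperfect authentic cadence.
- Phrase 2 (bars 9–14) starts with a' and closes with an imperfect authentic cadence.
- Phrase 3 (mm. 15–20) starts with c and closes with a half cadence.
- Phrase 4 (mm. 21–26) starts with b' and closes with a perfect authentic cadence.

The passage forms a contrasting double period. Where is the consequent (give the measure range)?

In a double period the four phrases pair into a large antecedent (phrases 1–2, ending imperfect authentic cadence) and a large consequent (phrases 3–4, ending perfect authentic cadence). The consequent spans measures 15–26.

measures 15–26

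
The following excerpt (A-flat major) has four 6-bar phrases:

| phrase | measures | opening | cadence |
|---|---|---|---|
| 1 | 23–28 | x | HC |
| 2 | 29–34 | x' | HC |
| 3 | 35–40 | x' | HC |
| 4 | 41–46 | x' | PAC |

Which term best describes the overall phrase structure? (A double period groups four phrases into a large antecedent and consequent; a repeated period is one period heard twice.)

parallel double period

Four phrases in two halves: the first half (bars 23–34) ends with a half cadence, the second (mm. 35-46) with a perfect authentic cadence — a large antecedent–consequent pair, i.e. a double period.
Phrase 3 begins with the same material as phrase 1, making it parallel.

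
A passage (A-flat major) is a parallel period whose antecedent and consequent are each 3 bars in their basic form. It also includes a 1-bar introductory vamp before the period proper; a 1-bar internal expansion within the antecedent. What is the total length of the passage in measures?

Basic parallel period: 3 + 3 = 6 bars.
6 (basic form) + 1 (introduction) + 1 (internal expansion) = 8.

8 measures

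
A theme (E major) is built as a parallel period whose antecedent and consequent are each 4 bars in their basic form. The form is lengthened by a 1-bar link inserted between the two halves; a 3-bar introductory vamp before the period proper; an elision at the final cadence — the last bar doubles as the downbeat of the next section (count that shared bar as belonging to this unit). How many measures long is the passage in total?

12 measures

Basic parallel period: 4 + 4 = 8 bars.
8 (basic form) + 1 (link) + 3 (introduction) = 12.
The elision shares a bar with the next section but does not change this unit's count.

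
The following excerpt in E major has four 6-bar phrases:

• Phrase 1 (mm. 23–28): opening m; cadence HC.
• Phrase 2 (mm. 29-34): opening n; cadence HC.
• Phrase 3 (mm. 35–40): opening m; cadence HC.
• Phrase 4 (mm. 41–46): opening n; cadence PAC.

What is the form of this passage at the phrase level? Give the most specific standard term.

parallel double period

Four phrases in two halves: the first half (bars 23–34) ends with a half cadence, the second (mm. 35–46) with a perfect authentic cadence — a large antecedent–consequent pair, i.e. a double period.
Phrase 3 begins with the same material as phrase 1, making it parallel.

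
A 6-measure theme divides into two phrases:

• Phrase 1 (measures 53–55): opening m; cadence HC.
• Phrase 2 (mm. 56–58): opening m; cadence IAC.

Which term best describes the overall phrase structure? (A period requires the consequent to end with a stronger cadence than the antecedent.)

parallel period

Phrase 1 ends with a half cadence (weaker) and phrase 2 with an imperfect authentic cadence (stronger): antecedent + consequent = a period.
The two phrases open with the same material (m / m), so the period is parallel.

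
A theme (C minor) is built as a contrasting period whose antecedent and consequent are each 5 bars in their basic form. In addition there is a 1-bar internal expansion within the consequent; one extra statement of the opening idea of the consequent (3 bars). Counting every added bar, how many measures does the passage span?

Basic contrasting period: 5 + 5 = 10 bars.
10 (basic form) + 1 (internal expansion) + 3 (extra statement) = 14.

14 measures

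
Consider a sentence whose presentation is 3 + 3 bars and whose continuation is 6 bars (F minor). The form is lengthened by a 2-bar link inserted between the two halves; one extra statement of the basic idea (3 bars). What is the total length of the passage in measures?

17 measures

Basic sentence: 3 + 3 + 6 = 12 bars.
12 (basic form) + 2 (link) + 3 (extra statement) = 17.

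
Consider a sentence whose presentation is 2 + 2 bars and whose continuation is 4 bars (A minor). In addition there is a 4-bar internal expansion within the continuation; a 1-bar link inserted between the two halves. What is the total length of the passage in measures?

13 measures

Basic sentence: 2 + 2 + 4 = 8 bars.
8 (basic form) + 4 (internal expansion) + 1 (link) = 13.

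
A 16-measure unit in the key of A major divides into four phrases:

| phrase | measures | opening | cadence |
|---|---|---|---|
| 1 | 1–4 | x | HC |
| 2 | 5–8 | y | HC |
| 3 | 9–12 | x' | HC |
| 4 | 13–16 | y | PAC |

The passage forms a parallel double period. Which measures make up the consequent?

In a double period the four phrases pair into a large antecedent (phrases 1–2, ending half cadence) and a large consequent (phrases 3–4, ending perfect authentic cadence). The consequent spans bars 9–16.

measures 9–16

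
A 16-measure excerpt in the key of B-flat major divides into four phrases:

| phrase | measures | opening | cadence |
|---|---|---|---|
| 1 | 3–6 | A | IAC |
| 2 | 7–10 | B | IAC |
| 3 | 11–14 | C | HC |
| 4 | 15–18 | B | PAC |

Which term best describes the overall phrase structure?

Four phrases in two halves: the first half (mm. 3–10) ends with an imperfect authentic cadence, the second (mm. 11-18) with a perfect authentic cadence — a large antecedent–consequent pair, i.e. a double period.
Phrase 3 begins with different material from phrase 1, making it contrasting.

contrasting double period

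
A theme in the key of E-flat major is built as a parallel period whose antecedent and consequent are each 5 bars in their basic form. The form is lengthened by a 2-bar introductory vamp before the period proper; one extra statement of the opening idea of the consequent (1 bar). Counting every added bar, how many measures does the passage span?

Basic parallel period: 5 + 5 = 10 bars.
10 (basic form) + 2 (introduction) + 1 (extra statement) = 13.

13 measures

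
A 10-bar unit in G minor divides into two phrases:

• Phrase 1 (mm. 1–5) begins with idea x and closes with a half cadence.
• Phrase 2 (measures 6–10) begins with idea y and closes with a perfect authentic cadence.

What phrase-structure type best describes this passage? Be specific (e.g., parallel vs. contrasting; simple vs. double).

contrasting period

Phrase 1 ends with a half cadence (weaker) and phrase 2 with a perfect authentic cadence (stronger): antecedent + consequent = a period.
The two phrases open with different material (x / y), so the period is contrasting.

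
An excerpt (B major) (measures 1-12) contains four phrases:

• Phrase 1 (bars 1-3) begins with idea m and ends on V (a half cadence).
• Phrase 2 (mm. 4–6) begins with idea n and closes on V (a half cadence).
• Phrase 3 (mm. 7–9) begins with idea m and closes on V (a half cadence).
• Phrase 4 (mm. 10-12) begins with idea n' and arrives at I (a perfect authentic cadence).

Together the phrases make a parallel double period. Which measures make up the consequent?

In a double period the first pair of phrases (ending half cadence) is the large antecedent and the second pair (ending perfect authentic cadence) is the large consequent; the consequent is measures 7–12.

measures 7–12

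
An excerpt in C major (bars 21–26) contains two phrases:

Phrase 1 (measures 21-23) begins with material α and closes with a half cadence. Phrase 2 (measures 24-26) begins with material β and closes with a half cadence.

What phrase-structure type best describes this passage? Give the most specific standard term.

phrase group

The second phrase closes with a half cadence, which is not stronger than the first phrase's half cadence; without a weak→strong cadential pair there is no antecedent–consequent relationship, so this is a phrase group rather than a period.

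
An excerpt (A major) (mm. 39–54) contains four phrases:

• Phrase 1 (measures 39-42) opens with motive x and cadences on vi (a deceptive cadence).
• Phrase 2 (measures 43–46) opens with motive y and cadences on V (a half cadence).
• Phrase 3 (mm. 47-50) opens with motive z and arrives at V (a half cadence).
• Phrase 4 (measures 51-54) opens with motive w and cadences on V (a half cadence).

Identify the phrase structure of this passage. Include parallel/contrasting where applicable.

phrase group

Phrase 4 ends with a half cadence, no stronger than phrase 2's half cadence, so the four phrases do not form a double period; nor do phrases 3–4 duplicate 1–2, so it is not a repeated period. With no phrase reaching a conclusive cadence, the passage is a phrase group.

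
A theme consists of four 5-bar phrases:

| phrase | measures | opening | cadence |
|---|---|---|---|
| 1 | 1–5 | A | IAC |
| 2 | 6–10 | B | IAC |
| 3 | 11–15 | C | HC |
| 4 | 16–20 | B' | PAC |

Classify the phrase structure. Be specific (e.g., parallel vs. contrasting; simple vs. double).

contrasting double period

Four phrases in two halves: the first half (measures 1–10) ends with an imperfect authentic cadence, the second (mm. 11-20) with a perfect authentic cadence — a large antecedent–consequent pair, i.e. a double period.
Phrase 3 begins with different material from phrase 1, making it contrasting.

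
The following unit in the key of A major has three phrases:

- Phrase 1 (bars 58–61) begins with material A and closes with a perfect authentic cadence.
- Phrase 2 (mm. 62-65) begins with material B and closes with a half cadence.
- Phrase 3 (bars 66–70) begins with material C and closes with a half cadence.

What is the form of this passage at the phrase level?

phrase group

The final phrase closes with a half cadence, which is not stronger than the preceding half cadence; the 3 phrases lack an overall antecedent–consequent design and so form a phrase group.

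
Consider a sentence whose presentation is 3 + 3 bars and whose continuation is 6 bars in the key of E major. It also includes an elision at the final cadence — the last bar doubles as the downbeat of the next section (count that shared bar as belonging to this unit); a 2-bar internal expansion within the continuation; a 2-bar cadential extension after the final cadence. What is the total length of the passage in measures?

16 measures

Basic sentence: 3 + 3 + 6 = 12 bars.
12 (basic form) + 2 (internal expansion) + 2 (cadential extension) = 16.
The elision shares a bar with the next section but does not change this unit's count.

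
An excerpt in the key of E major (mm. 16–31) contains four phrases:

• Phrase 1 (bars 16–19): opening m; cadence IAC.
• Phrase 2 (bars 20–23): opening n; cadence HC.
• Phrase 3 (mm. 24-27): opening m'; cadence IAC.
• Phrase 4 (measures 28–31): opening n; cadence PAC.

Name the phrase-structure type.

parallel double period

Four phrases in two halves: the first half (measures 16–23) ends with a half cadence, the second (bars 24–31) with a perfect authentic cadence — a large antecedent–consequent pair, i.e. a double period.
Phrase 3 begins with the same material as phrase 1, making it parallel.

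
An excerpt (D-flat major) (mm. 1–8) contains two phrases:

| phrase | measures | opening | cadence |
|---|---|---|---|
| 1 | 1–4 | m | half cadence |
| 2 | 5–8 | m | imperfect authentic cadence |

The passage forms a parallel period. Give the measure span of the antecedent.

The antecedent is the phrase ending with the weaker cadence (half cadence, phrase 1) and the consequent the one ending more conclusively (imperfect authentic cadence, phrase 2); the antecedent is bars 1–4.

measures 1–4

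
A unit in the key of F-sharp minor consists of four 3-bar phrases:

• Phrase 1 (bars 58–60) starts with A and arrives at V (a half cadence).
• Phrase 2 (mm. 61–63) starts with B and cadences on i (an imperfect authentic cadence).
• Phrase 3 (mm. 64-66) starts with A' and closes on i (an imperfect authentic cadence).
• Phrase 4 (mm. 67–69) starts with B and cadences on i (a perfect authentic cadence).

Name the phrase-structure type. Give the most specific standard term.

parallel double period

Four phrases in two halves: the first half (mm. 58–63) ends with an imperfect authentic cadence, the second (bars 64–69) with a perfect authentic cadence — a large antecedent–consequent pair, i.e. a double period.
Phrase 3 begins with the same material as phrase 1, making it parallel.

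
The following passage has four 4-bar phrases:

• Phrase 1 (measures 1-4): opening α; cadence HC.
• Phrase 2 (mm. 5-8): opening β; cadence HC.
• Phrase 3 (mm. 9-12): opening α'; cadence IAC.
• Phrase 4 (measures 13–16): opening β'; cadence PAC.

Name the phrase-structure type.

Four phrases in two halves: the first half (bars 1–8) ends with a half cadence, the second (mm. 9–16) with a perfect authentic cadence — a large antecedent–consequent pair, i.e. a double period.
Phrase 3 begins with the same material as phrase 1, making it parallel.

parallel double period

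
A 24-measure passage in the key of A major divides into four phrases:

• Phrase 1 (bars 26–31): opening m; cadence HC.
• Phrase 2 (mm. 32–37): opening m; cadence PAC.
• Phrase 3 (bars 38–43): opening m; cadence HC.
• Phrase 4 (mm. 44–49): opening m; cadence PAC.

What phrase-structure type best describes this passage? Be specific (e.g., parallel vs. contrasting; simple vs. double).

The cadence pattern HC–PAC–HC–PAC is weak–strong twice, and phrases 3–4 restate phrases 1–2: a period heard twice, not a double period (which would end weakly at phrase 2).

repeated period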